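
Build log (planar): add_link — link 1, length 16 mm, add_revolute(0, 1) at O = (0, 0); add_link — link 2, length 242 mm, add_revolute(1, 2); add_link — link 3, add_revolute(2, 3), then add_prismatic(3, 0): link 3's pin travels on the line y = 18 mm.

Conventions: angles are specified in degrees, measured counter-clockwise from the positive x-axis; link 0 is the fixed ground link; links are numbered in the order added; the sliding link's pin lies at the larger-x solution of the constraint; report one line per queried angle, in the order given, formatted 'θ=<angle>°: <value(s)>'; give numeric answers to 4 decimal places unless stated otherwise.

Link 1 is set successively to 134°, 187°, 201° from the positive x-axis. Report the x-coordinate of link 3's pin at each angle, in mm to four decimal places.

geometry: r = 16 mm, L = 242 mm, e = 18 mm
θ=134°: crank pin P = (r cos θ, r sin θ) = (-11.114534, 11.509437)
θ=134°: h = r sin θ − e = 11.509437 − 18 = -6.490563
θ=134°: x = r cos θ + √(L² − h²) = -11.114534 + 241.912944 = 230.798410
θ=187°: crank pin P = (r cos θ, r sin θ) = (-15.880738, -1.949909)
θ=187°: h = r sin θ − e = -1.949909 − 18 = -19.949909
θ=187°: x = r cos θ + √(L² − h²) = -15.880738 + 241.176286 = 225.295548
θ=201°: crank pin P = (r cos θ, r sin θ) = (-14.937287, -5.733887)
θ=201°: h = r sin θ − e = -5.733887 − 18 = -23.733887
θ=201°: x = r cos θ + √(L² − h²) = -14.937287 + 240.833350 = 225.896063

θ=134°: 230.7984
θ=187°: 225.2955
θ=201°: 225.8961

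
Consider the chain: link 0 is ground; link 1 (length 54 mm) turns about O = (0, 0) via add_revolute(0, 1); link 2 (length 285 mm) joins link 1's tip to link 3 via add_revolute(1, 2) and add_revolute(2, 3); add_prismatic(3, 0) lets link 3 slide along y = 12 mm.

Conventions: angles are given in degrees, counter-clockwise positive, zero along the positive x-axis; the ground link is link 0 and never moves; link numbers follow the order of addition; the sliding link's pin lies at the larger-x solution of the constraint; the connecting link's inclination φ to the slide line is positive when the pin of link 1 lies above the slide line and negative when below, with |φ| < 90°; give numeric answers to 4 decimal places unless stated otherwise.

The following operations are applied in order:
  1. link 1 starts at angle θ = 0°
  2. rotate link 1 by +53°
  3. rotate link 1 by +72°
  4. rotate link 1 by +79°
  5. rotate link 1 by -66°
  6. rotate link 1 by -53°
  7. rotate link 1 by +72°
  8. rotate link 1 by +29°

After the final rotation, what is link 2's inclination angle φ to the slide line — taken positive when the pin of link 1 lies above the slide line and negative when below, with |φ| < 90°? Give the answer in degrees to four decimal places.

geometry: r = 54 mm, L = 285 mm, e = 12 mm; θ starts at 0°
rotate link 1 by +53°: θ ← 0° +53° = 53°
rotate link 1 by +72°: θ ← 53° +72° = 125°
rotate link 1 by +79°: θ ← 125° +79° = 204°
rotate link 1 by -66°: θ ← 204° -66° = 138°
rotate link 1 by -53°: θ ← 138° -53° = 85°
rotate link 1 by +72°: θ ← 85° +72° = 157°
rotate link 1 by +29°: θ ← 157° +29° = 186°
h = r sin θ − e = -5.644537 − 12 = -17.644537
sin φ = h / L = -17.644537 / 285 = -0.06191066
φ = arcsin(-0.06191066) = -3.549489°

-3.5495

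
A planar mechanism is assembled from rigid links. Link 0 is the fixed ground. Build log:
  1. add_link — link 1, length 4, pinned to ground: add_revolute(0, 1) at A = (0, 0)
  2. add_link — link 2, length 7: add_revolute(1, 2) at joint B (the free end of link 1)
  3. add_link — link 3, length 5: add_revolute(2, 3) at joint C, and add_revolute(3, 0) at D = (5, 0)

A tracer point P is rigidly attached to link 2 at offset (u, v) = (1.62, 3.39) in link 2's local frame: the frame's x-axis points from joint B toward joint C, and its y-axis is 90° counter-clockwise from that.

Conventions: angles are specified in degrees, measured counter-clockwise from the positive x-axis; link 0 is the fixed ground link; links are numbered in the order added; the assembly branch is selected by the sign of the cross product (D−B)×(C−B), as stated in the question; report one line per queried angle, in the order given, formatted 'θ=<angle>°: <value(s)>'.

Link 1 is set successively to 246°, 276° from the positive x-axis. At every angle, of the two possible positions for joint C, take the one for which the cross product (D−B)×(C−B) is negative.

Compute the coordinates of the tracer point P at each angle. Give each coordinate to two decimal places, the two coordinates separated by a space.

A=(0,0), D=(5.00,0)
θ=246°: B = A + 4.00·(cos246°, sin246°) = (-1.6269, -3.6542)
θ=246°: |BD| = 7.5677
θ=246°: circle(B,7.00) ∩ circle(D,5.00): a=5.3695, h=4.4909
θ=246°:   candidates: C₊=(0.9066,2.8712) cross=33.986; C₋=(5.2436,-4.9941) cross=-33.986
θ=246°:   branch - wants cross < 0 → take C=(5.2436,-4.9941) (cross=-33.986)
θ=246°: ex = (C−B)/|BC| = (0.9815,-0.1914); ey = (0.1914,0.9815)
θ=246°: P = B + 1.62·ex + 3.39·ey = (0.6120,-0.6369)
θ=276°: B = A + 4.00·(cos276°, sin276°) = (0.4181, -3.9781)
θ=276°: |BD| = 6.0679
θ=276°: circle(B,7.00) ∩ circle(D,5.00): a=5.0116, h=4.8872
θ=276°:   candidates: C₊=(0.9984,2.9978) cross=29.655; C₋=(7.4064,-4.3828) cross=-29.655
θ=276°:   branch - wants cross < 0 → take C=(7.4064,-4.3828) (cross=-29.655)
θ=276°: ex = (C−B)/|BC| = (0.9983,-0.0578); ey = (0.0578,0.9983)
θ=276°: P = B + 1.62·ex + 3.39·ey = (2.2314,-0.6874)

θ=246°: 0.61 -0.64
θ=276°: 2.23 -0.69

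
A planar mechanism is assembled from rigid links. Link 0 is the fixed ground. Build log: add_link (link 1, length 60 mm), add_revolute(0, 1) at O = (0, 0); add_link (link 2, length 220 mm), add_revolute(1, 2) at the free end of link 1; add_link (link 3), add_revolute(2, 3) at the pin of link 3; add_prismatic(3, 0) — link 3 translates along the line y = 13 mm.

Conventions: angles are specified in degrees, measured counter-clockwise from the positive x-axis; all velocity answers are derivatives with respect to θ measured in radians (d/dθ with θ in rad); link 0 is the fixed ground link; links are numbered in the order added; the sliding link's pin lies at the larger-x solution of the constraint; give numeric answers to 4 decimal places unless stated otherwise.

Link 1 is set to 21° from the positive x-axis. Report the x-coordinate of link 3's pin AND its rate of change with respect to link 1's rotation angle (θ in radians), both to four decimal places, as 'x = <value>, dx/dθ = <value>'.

geometry: r = 60 mm, L = 220 mm, e = 13 mm
crank pin P = (r cos θ, r sin θ) = (56.014826, 21.502077)
h = r sin θ − e = 21.502077 − 13 = 8.502077
x = r cos θ + √(L² − h²) = 56.014826 + 219.835654 = 275.850479
dx/dθ = −r sin θ − h·r cos θ/√(L² − h²) (θ in radians; h = 8.502077) = -23.668433

x = 275.8505, dx/dθ = -23.6684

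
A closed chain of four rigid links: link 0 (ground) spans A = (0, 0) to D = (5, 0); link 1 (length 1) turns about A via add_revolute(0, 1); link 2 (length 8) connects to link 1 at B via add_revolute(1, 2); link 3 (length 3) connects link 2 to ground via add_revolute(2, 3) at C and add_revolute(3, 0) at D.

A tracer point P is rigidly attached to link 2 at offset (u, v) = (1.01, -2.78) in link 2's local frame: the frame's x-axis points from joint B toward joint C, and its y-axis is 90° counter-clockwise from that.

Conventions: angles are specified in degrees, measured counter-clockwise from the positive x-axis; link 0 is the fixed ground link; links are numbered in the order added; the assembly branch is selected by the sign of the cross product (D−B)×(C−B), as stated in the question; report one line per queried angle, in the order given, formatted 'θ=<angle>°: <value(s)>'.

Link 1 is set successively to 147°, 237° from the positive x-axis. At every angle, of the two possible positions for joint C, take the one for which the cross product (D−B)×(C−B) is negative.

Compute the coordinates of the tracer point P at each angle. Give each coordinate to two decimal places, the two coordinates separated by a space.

A=(0,0), D=(5.00,0)
θ=147°: B = A + 1.00·(cos147°, sin147°) = (-0.8387, 0.5446)
θ=147°: |BD| = 5.8640
θ=147°: circle(B,8.00) ∩ circle(D,3.00): a=7.6216, h=2.4312
θ=147°:   candidates: C₊=(6.9758,2.2575) cross=14.257; C₋=(6.5242,-2.5840) cross=-14.257
θ=147°:   branch - wants cross < 0 → take C=(6.5242,-2.5840) (cross=-14.257)
θ=147°: ex = (C−B)/|BC| = (0.9204,-0.3911); ey = (0.3911,0.9204)
θ=147°: P = B + 1.01·ex + -2.78·ey = (-0.9963,-2.4089)
θ=237°: B = A + 1.00·(cos237°, sin237°) = (-0.5446, -0.8387)
θ=237°: |BD| = 5.6077
θ=237°: circle(B,8.00) ∩ circle(D,3.00): a=7.7078, h=2.1423
θ=237°:   candidates: C₊=(6.7561,2.4323) cross=12.014; C₋=(7.3969,-1.8041) cross=-12.014
θ=237°:   branch - wants cross < 0 → take C=(7.3969,-1.8041) (cross=-12.014)
θ=237°: ex = (C−B)/|BC| = (0.9927,-0.1207); ey = (0.1207,0.9927)
θ=237°: P = B + 1.01·ex + -2.78·ey = (0.1225,-3.7202)

θ=147°: -1.00 -2.41
θ=237°: 0.12 -3.72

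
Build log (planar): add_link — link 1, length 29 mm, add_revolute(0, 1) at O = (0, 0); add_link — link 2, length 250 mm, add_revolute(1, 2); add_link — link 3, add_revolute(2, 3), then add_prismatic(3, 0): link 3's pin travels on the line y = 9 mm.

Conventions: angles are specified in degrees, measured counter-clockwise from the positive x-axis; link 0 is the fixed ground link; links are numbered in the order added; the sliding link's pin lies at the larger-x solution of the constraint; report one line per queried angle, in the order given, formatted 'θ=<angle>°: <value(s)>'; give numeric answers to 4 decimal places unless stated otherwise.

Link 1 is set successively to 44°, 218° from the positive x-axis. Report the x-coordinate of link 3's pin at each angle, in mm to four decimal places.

geometry: r = 29 mm, L = 250 mm, e = 9 mm
θ=44°: crank pin P = (r cos θ, r sin θ) = (20.860854, 20.145093)
θ=44°: h = r sin θ − e = 20.145093 − 9 = 11.145093
θ=44°: x = r cos θ + √(L² − h²) = 20.860854 + 249.751450 = 270.612304
θ=218°: crank pin P = (r cos θ, r sin θ) = (-22.852312, -17.854183)
θ=218°: h = r sin θ − e = -17.854183 − 9 = -26.854183
θ=218°: x = r cos θ + √(L² − h²) = -22.852312 + 248.553521 = 225.701209

θ=44°: 270.6123
θ=218°: 225.7012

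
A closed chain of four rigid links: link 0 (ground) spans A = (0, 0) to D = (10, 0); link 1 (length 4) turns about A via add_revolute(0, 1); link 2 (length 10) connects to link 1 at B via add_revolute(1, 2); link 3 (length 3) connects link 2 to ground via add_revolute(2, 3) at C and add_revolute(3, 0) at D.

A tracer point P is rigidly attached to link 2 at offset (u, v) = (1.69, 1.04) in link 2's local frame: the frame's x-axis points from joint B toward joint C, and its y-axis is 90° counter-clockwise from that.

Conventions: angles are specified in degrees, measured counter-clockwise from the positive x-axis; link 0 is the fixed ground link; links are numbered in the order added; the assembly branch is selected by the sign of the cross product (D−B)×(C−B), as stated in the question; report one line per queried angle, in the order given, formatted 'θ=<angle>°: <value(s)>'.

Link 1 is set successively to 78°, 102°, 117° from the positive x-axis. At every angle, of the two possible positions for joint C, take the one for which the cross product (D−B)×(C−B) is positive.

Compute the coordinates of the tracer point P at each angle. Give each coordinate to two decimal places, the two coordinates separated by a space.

A=(0,0), D=(10.00,0)
θ=78°: B = A + 4.00·(cos78°, sin78°) = (0.8316, 3.9126)
θ=78°: |BD| = 9.9683
θ=78°: circle(B,10.00) ∩ circle(D,3.00): a=9.5486, h=2.9705
θ=78°:   candidates: C₊=(10.7799,2.8968) cross=29.611; C₋=(8.4481,-2.5674) cross=-29.611
θ=78°:   branch + wants cross > 0 → take C=(10.7799,2.8968) (cross=29.611)
θ=78°: ex = (C−B)/|BC| = (0.9948,-0.1016); ey = (0.1016,0.9948)
θ=78°: P = B + 1.69·ex + 1.04·ey = (2.6185,4.7756)
θ=102°: B = A + 4.00·(cos102°, sin102°) = (-0.8316, 3.9126)
θ=102°: |BD| = 11.5166
θ=102°: circle(B,10.00) ∩ circle(D,3.00): a=9.7091, h=2.3943
θ=102°:   candidates: C₊=(9.1134,2.8660) cross=27.575; C₋=(7.4866,-1.6379) cross=-27.575
θ=102°:   branch + wants cross > 0 → take C=(9.1134,2.8660) (cross=27.575)
θ=102°: ex = (C−B)/|BC| = (0.9945,-0.1047); ey = (0.1047,0.9945)
θ=102°: P = B + 1.69·ex + 1.04·ey = (0.9579,4.7700)
θ=117°: B = A + 4.00·(cos117°, sin117°) = (-1.8160, 3.5640)
θ=117°: |BD| = 12.3418
θ=117°: circle(B,10.00) ∩ circle(D,3.00): a=9.8576, h=1.6819
θ=117°:   candidates: C₊=(8.1073,2.3276) cross=20.757; C₋=(7.1359,-0.8928) cross=-20.757
θ=117°:   branch + wants cross > 0 → take C=(8.1073,2.3276) (cross=20.757)
θ=117°: ex = (C−B)/|BC| = (0.9923,-0.1236); ey = (0.1236,0.9923)
θ=117°: P = B + 1.69·ex + 1.04·ey = (-0.0103,4.3871)

θ=78°: 2.62 4.78
θ=102°: 0.96 4.77
θ=117°: -0.01 4.39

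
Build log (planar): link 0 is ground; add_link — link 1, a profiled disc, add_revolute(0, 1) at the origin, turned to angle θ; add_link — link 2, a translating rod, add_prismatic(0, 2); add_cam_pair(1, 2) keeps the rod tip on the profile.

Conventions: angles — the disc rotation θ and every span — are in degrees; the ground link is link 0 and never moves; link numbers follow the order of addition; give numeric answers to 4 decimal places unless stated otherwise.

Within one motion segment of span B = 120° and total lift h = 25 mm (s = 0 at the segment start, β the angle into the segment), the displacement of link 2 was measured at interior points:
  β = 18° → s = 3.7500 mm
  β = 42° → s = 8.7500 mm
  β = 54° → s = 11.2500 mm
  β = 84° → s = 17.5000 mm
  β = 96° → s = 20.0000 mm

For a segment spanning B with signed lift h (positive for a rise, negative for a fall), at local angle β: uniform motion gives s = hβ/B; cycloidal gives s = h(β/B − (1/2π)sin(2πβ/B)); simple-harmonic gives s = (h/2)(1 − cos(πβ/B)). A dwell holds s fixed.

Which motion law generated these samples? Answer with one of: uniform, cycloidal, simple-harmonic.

candidates at β/B = r: uniform s = h·r (linear in β); cycloidal s = h·(r − sin(2πr)/(2π)); simple-harmonic s = (h/2)(1 − cos(πr))
β=18°: printed 3.7500 | uniform 3.7500, cycloidal 0.5310, simple-harmonic 1.3624
β=42°: printed 8.7500 | uniform 8.7500, cycloidal 5.5310, simple-harmonic 6.8251
β=54°: printed 11.2500 | uniform 11.2500, cycloidal 10.0205, simple-harmonic 10.5446
β=84°: printed 17.5000 | uniform 17.5000, cycloidal 21.2841, simple-harmonic 19.8473
β=96°: printed 20.0000 | uniform 20.0000, cycloidal 23.7841, simple-harmonic 22.6127
only one law matches every sample → uniform

uniform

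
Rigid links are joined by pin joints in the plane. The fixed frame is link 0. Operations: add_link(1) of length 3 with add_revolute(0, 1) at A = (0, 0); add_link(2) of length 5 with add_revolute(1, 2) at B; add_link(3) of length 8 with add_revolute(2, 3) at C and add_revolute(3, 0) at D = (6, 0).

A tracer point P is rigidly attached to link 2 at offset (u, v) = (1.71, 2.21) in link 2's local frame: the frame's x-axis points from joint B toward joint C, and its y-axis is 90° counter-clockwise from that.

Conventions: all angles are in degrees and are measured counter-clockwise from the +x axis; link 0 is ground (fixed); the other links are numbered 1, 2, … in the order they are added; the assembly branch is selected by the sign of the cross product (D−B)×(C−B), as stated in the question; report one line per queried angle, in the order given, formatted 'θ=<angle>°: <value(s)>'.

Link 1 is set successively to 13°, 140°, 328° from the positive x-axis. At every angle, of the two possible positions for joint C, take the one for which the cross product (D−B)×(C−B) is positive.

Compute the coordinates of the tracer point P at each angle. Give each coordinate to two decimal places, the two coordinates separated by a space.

A=(0,0), D=(6.00,0)
θ=13°: B = A + 3.00·(cos13°, sin13°) = (2.9231, 0.6749)
θ=13°: |BD| = 3.1500
θ=13°: circle(B,5.00) ∩ circle(D,8.00): a=-4.6154, h=1.9230
θ=13°:   candidates: C₊=(-1.1732,3.5420) cross=6.058; C₋=(-1.9971,-0.2147) cross=-6.058
θ=13°:   branch + wants cross > 0 → take C=(-1.1732,3.5420) (cross=6.058)
θ=13°: ex = (C−B)/|BC| = (-0.8193,0.5734); ey = (-0.5734,-0.8193)
θ=13°: P = B + 1.71·ex + 2.21·ey = (0.2549,-0.1551)
θ=140°: B = A + 3.00·(cos140°, sin140°) = (-2.2981, 1.9284)
θ=140°: |BD| = 8.5192
θ=140°: circle(B,5.00) ∩ circle(D,8.00): a=1.9707, h=4.5953
θ=140°:   candidates: C₊=(0.6616,5.9583) cross=39.148; C₋=(-1.4187,-2.9937) cross=-39.148
θ=140°:   branch + wants cross > 0 → take C=(0.6616,5.9583) (cross=39.148)
θ=140°: ex = (C−B)/|BC| = (0.5919,0.8060); ey = (-0.8060,0.5919)
θ=140°: P = B + 1.71·ex + 2.21·ey = (-3.0671,4.6148)
θ=328°: B = A + 3.00·(cos328°, sin328°) = (2.5441, -1.5898)
θ=328°: |BD| = 3.8040
θ=328°: circle(B,5.00) ∩ circle(D,8.00): a=-3.2242, h=3.8216
θ=328°:   candidates: C₊=(-1.9821,0.5346) cross=14.537; C₋=(1.2121,-6.4091) cross=-14.537
θ=328°:   branch + wants cross > 0 → take C=(-1.9821,0.5346) (cross=14.537)
θ=328°: ex = (C−B)/|BC| = (-0.9053,0.4249); ey = (-0.4249,-0.9053)
θ=328°: P = B + 1.71·ex + 2.21·ey = (0.0572,-2.8638)

θ=13°: 0.25 -0.16
θ=140°: -3.07 4.61
θ=328°: 0.06 -2.86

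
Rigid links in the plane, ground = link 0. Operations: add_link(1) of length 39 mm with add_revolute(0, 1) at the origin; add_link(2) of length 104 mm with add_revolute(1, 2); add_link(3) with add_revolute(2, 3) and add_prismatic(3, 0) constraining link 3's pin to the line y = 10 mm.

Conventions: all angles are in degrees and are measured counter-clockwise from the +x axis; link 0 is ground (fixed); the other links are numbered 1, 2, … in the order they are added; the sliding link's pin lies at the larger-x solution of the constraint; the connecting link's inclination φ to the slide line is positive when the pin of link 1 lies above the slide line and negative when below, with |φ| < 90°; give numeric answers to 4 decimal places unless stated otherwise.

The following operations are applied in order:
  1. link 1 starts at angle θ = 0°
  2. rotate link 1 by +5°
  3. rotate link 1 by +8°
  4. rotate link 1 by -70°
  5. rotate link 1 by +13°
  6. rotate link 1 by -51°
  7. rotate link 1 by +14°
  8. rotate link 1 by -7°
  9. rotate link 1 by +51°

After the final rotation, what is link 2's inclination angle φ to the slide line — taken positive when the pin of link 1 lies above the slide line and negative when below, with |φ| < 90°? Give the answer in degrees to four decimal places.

geometry: r = 39 mm, L = 104 mm, e = 10 mm; θ starts at 0°
rotate link 1 by +5°: θ ← 0° +5° = 5°
rotate link 1 by +8°: θ ← 5° +8° = 13°
rotate link 1 by -70°: θ ← 13° -70° = -57°
rotate link 1 by +13°: θ ← -57° +13° = -44°
rotate link 1 by -51°: θ ← -44° -51° = -95°
rotate link 1 by +14°: θ ← -95° +14° = -81°
rotate link 1 by -7°: θ ← -81° -7° = -88°
rotate link 1 by +51°: θ ← -88° +51° = -37°
h = r sin θ − e = -23.470786 − 10 = -33.470786
sin φ = h / L = -33.470786 / 104 = -0.32183448
φ = arcsin(-0.32183448) = -18.773903°

-18.7739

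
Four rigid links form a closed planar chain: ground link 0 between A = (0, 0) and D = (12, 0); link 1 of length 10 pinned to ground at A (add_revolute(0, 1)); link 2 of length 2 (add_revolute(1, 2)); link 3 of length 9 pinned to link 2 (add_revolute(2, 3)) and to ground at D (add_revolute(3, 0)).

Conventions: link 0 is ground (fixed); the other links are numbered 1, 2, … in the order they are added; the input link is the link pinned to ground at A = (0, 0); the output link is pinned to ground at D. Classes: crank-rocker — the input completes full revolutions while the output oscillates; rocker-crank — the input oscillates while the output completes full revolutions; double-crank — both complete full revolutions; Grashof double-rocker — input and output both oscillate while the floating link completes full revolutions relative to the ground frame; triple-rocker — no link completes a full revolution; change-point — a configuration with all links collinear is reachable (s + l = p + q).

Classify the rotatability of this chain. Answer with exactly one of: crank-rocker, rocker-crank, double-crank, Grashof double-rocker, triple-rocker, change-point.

lengths: ground=12, input=10, coupler=2, output=9
sorted: s=2 (shortest), l=12 (longest), p+q=19
s + l = 14 vs p + q = 19
s + l < p + q (Grashof) with shortest = coupler link → Grashof double-rocker

Grashof double-rocker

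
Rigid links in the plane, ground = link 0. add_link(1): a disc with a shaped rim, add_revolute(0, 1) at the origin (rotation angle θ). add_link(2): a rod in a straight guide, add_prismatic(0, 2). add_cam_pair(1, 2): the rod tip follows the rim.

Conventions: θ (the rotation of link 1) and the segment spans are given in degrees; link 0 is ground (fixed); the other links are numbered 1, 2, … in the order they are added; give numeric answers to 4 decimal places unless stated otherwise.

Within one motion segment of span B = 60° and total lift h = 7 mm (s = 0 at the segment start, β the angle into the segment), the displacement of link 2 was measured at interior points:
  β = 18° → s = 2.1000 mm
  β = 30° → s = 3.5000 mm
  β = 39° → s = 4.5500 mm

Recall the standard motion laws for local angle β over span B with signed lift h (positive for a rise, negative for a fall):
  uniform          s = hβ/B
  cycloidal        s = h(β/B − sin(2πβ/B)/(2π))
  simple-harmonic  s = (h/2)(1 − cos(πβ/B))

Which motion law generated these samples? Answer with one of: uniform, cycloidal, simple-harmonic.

candidates at β/B = r: uniform s = h·r (linear in β); cycloidal s = h·(r − sin(2πr)/(2π)); simple-harmonic s = (h/2)(1 − cos(πr))
β=18°: printed 2.1000 | uniform 2.1000, cycloidal 1.0404, simple-harmonic 1.4428
β=30°: printed 3.5000 | uniform 3.5000, cycloidal 3.5000, simple-harmonic 3.5000
β=39°: printed 4.5500 | uniform 4.5500, cycloidal 5.4513, simple-harmonic 5.0890
only one law matches every sample → uniform

uniform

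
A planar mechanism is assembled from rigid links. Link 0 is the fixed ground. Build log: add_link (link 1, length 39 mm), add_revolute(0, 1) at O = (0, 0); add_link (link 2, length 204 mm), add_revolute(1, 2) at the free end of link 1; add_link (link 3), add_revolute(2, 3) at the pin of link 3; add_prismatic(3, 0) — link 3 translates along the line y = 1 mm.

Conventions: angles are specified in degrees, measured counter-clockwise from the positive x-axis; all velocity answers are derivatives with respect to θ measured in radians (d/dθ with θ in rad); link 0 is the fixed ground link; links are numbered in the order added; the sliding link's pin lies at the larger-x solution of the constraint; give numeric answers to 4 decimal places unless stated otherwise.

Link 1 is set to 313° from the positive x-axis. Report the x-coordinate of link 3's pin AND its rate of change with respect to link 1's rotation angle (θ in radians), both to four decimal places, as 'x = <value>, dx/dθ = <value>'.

geometry: r = 39 mm, L = 204 mm, e = 1 mm
crank pin P = (r cos θ, r sin θ) = (26.597936, -28.522794)
h = r sin θ − e = -28.522794 − 1 = -29.522794
x = r cos θ + √(L² − h²) = 26.597936 + 201.852433 = 228.450369
dx/dθ = −r sin θ − h·r cos θ/√(L² − h²) (θ in radians; h = -29.522794) = 32.412990

x = 228.4504, dx/dθ = 32.4130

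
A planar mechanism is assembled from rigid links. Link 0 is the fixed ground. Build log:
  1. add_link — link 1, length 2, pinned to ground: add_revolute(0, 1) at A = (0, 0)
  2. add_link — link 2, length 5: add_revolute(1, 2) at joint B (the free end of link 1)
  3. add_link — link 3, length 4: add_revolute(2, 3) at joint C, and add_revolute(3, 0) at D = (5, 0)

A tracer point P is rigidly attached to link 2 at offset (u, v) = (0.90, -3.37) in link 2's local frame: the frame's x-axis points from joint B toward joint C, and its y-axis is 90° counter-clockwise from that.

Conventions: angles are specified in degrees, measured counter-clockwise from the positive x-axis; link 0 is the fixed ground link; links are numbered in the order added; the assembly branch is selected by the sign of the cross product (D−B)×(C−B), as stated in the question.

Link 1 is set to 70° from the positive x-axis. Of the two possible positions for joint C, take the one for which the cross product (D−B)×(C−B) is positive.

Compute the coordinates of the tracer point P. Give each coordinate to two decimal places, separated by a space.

A=(0,0), D=(5.00,0)
B = A + 2.00·(cos70°, sin70°) = (0.6840, 1.8794)
|BD| = 4.7074
circle(B,5.00) ∩ circle(D,4.00): a=3.3096, h=3.7478
  candidates: C₊=(5.2148,3.9942) cross=17.643; C₋=(2.2222,-2.8781) cross=-17.643
  branch + wants cross > 0 → take C=(5.2148,3.9942) (cross=17.643)
ex = (C−B)/|BC| = (0.9061,0.4230); ey = (-0.4230,0.9061)
P = B + 0.90·ex + -3.37·ey = (2.9250,-0.7936)

2.92 -0.79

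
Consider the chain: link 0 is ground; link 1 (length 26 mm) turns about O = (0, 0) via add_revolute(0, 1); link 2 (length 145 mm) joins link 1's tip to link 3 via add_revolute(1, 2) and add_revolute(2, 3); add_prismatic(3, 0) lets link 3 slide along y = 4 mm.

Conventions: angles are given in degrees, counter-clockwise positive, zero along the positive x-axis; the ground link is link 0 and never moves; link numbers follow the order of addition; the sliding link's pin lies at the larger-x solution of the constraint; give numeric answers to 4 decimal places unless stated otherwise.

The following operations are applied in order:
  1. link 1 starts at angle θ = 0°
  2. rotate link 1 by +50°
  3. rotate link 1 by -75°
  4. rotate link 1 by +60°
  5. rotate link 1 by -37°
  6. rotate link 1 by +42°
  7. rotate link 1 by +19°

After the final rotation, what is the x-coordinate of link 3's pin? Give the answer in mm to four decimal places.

geometry: r = 26 mm, L = 145 mm, e = 4 mm; θ starts at 0°
rotate link 1 by +50°: θ ← 0° +50° = 50°
rotate link 1 by -75°: θ ← 50° -75° = -25°
rotate link 1 by +60°: θ ← -25° +60° = 35°
rotate link 1 by -37°: θ ← 35° -37° = -2°
rotate link 1 by +42°: θ ← -2° +42° = 40°
rotate link 1 by +19°: θ ← 40° +19° = 59°
crank pin P = (r cos θ, r sin θ) = (13.390990, 22.286350)
h = r sin θ − e = 22.286350 − 4 = 18.286350
x = r cos θ + √(L² − h²) = 13.390990 + 143.842307 = 157.233297

157.2333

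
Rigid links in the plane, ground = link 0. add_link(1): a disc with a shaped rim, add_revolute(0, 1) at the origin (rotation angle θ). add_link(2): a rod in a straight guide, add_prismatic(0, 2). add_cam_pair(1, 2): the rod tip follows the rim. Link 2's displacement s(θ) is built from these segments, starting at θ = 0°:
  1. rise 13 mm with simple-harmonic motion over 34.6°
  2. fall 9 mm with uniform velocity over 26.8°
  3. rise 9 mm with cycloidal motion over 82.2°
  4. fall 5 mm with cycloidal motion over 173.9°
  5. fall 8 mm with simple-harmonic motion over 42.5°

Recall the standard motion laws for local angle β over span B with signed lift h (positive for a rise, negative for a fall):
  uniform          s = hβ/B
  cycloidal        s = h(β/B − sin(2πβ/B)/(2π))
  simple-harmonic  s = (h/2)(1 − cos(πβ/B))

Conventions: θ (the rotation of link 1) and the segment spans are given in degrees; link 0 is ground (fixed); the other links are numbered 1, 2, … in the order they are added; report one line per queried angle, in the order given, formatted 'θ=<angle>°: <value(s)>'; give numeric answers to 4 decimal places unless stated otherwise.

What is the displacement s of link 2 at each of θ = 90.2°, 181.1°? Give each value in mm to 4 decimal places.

segment 1 (0° to 34.6°, simple-harmonic, h = 13) is passed completely: s = 0.0000 + (13) = 13.0000
segment 2 (34.6° to 61.4°, uniform, h = -9) is passed completely: s = 13.0000 + (-9) = 4.0000
θ = 90.2° falls in segment 3 (61.4° to 143.6°, cycloidal, h = 9): β = 90.2 − 61.4 = 28.8°, B = 82.2°; Δs = 9·(0.3504 − sin(2π·0.3504)/(2π)) = 1.9964; s = 4.0000 + 1.9964 = 5.9964
segment 3 (61.4° to 143.6°, cycloidal, h = 9) is passed completely: s = 4.0000 + (9) = 13.0000
θ = 181.1° falls in segment 4 (143.6° to 317.5°, cycloidal, h = -5): β = 181.1 − 143.6 = 37.5°, B = 173.9°; Δs = -5·(0.2156 − sin(2π·0.2156)/(2π)) = -0.3009; s = 13.0000 − 0.3009 = 12.6991

θ=90.2°: 5.9964
θ=181.1°: 12.6991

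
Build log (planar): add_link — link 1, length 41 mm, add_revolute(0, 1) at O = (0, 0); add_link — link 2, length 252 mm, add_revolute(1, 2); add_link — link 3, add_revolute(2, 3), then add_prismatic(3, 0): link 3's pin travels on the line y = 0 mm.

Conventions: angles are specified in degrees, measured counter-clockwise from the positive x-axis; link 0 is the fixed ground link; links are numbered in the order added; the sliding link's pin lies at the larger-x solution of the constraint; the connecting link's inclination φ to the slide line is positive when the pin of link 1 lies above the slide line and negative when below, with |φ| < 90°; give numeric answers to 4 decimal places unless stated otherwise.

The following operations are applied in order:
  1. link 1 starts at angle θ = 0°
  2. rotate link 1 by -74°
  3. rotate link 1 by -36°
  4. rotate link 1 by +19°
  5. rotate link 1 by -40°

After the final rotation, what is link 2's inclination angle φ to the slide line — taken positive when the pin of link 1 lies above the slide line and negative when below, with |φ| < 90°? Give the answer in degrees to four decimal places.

geometry: r = 41 mm, L = 252 mm, e = 0 mm; θ starts at 0°
rotate link 1 by -74°: θ ← 0° -74° = -74°
rotate link 1 by -36°: θ ← -74° -36° = -110°
rotate link 1 by +19°: θ ← -110° +19° = -91°
rotate link 1 by -40°: θ ← -91° -40° = -131°
h = r sin θ − e = -30.943093 − 0 = -30.943093
sin φ = h / L = -30.943093 / 252 = -0.12279005
φ = arcsin(-0.12279005) = -7.053152°

-7.0532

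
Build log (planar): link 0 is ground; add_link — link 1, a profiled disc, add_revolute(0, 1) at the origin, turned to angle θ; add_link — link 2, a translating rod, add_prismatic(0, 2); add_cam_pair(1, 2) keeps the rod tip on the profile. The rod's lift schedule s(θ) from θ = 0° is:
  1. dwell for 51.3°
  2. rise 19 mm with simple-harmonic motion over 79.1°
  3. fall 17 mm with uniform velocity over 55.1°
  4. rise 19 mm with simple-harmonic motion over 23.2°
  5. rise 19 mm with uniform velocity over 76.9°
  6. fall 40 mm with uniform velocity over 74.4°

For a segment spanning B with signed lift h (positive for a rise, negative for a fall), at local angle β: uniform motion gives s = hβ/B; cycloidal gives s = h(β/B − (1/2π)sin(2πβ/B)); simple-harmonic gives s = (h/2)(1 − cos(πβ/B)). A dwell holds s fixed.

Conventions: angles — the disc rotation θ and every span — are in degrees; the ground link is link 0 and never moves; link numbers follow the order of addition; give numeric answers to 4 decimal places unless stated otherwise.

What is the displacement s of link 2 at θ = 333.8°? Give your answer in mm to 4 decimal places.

seg 1 [0°–51.3°] dwell: s stays 0.0000
seg 2 [51.3°–130.4°] simple-harmonic, h=19: full span → s += 19 → s = 19.0000
seg 3 [130.4°–185.5°] uniform, h=-17: full span → s += -17 → s = 2.0000
seg 4 [185.5°–208.7°] simple-harmonic, h=19: full span → s += 19 → s = 21.0000
seg 5 [208.7°–285.6°] uniform, h=19: full span → s += 19 → s = 40.0000
seg 6 [285.6°–360°] uniform, h=-40: θ=333.8° here. β=48.2, B=74.4. -40·48.2/74.4 = -25.9140 → s = 14.0860

14.0860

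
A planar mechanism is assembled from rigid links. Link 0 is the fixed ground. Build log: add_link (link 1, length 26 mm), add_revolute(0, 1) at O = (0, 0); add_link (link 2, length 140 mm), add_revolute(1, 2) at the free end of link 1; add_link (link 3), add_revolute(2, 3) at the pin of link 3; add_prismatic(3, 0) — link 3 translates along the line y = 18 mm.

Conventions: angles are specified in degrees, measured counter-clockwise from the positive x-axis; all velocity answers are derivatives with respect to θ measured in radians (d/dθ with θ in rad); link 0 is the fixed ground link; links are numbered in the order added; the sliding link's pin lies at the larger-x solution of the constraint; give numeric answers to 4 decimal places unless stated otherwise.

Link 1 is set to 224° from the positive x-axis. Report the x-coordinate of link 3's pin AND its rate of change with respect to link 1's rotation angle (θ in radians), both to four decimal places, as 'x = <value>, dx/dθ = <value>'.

geometry: r = 26 mm, L = 140 mm, e = 18 mm
crank pin P = (r cos θ, r sin θ) = (-18.702835, -18.061118)
h = r sin θ − e = -18.061118 − 18 = -36.061118
x = r cos θ + √(L² − h²) = -18.702835 + 135.275999 = 116.573164
dx/dθ = −r sin θ − h·r cos θ/√(L² − h²) (θ in radians; h = -36.061118) = 13.075421

x = 116.5732, dx/dθ = 13.0754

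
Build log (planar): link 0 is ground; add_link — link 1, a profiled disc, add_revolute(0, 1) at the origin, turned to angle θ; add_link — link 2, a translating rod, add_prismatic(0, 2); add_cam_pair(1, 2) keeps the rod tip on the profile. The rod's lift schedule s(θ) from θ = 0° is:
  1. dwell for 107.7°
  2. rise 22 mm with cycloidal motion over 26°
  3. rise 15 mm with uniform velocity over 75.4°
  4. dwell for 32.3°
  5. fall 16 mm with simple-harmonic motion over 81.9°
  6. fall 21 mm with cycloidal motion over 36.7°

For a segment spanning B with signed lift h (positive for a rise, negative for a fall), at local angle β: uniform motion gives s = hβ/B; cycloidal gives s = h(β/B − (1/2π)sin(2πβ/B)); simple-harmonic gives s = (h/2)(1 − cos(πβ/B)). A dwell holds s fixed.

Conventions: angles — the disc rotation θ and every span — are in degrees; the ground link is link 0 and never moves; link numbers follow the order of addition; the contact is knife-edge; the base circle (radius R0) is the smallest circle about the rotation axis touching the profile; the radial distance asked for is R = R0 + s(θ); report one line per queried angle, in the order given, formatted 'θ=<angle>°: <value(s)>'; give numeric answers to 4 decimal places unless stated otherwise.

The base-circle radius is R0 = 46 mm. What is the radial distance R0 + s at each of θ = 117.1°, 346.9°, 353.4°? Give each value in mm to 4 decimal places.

seg 1 [0°–107.7°] dwell: s stays 0.0000
seg 2 [107.7°–133.7°] cycloidal, h=22: θ=117.1° here. β=9.4, B=26. 22·(0.3615 − sin(2π·0.3615)/(2π)) = 5.2777 → s = 5.2777
seg 2 [107.7°–133.7°] cycloidal, h=22: full span → s += 22 → s = 22.0000
seg 3 [133.7°–209.1°] uniform, h=15: full span → s += 15 → s = 37.0000
seg 4 [209.1°–241.4°] dwell: s stays 37.0000
seg 5 [241.4°–323.3°] simple-harmonic, h=-16: full span → s += -16 → s = 21.0000
seg 6 [323.3°–360°] cycloidal, h=-21: θ=346.9° here. β=23.6, B=36.7. -21·(0.6431 − sin(2π·0.6431)/(2π)) = -16.1197 → s = 4.8803
seg 6 [323.3°–360°] cycloidal, h=-21: θ=353.4° here. β=30.1, B=36.7. -21·(0.8202 − sin(2π·0.8202)/(2π)) = -20.2461 → s = 0.7539
θ=117.1°: R = R0 + s = 46 + 5.2777 = 51.2777
θ=346.9°: R = R0 + s = 46 + 4.8803 = 50.8803
θ=353.4°: R = R0 + s = 46 + 0.7539 = 46.7539

θ=117.1°: 51.2777
θ=346.9°: 50.8803
θ=353.4°: 46.7539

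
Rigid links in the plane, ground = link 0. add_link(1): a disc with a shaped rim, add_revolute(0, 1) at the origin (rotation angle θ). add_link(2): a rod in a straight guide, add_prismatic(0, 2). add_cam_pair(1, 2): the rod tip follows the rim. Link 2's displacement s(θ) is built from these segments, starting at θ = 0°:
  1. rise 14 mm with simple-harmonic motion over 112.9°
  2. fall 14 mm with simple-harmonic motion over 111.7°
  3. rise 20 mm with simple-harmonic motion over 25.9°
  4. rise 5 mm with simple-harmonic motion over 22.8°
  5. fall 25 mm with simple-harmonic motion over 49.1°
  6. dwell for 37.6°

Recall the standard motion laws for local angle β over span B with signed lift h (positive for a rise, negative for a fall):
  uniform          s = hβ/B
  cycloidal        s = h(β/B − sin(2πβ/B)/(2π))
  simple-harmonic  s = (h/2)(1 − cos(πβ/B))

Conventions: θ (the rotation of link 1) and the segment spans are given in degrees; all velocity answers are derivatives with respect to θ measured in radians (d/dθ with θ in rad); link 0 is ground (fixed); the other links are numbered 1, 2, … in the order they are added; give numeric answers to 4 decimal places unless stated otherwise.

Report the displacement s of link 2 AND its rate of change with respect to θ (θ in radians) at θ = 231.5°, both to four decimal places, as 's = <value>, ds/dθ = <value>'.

segment 1 (0° to 112.9°, simple-harmonic, h = 14) is passed completely: s = 0.0000 + (14) = 14.0000
segment 2 (112.9° to 224.6°, simple-harmonic, h = -14) is passed completely: s = 14.0000 + (-14) = 0.0000
θ = 231.5° falls in segment 3 (224.6° to 250.5°, simple-harmonic, h = 20): β = 231.5 − 224.6 = 6.9°, B = 25.9°; Δs = 20/2·(1 − cos(π·0.2664)) = 3.3027; s = 0.0000 + 3.3027 = 3.3027
velocity in seg [224.6°–250.5°] (simple-harmonic), θ in radians: β = 6.9° = 0.1204 rad, B = 25.9° = 0.4520 rad; ds/dθ = (πh/(2B)) sin(πβ/B) = (π·20/(2·0.4520)) sin(π·0.2664) = 51.609509 mm/rad

s = 3.3027, ds/dθ = 51.6095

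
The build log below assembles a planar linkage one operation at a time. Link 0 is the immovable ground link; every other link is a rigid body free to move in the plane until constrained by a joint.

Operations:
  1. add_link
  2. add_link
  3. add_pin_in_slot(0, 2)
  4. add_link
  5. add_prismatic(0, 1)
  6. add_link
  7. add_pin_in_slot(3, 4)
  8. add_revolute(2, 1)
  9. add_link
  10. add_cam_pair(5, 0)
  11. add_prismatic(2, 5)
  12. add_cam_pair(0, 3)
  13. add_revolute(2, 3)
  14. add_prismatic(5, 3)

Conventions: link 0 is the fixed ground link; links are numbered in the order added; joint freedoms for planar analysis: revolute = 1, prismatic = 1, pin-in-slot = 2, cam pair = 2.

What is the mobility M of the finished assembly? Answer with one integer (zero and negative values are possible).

L=1 J1=0 J2=0
add link → L=2 J1=0 J2=0
add link → L=3 J1=0 J2=0
PS@0,2 dof=2 J2 → L=3 J1=0 J2=1
add link → L=4 J1=0 J2=1
P@0,1 dof=1 J1 → L=4 J1=1 J2=1
add link → L=5 J1=1 J2=1
PS@3,4 dof=2 J2 → L=5 J1=1 J2=2
R@2,1 dof=1 J1 → L=5 J1=2 J2=2
add link → L=6 J1=2 J2=2
C@5,0 dof=2 J2 → L=6 J1=2 J2=3
P@2,5 dof=1 J1 → L=6 J1=3 J2=3
C@0,3 dof=2 J2 → L=6 J1=3 J2=4
R@2,3 dof=1 J1 → L=6 J1=4 J2=4
P@5,3 dof=1 J1 → L=6 J1=5 J2=4
M=3(L−1)−2J1−J2=3·5−2·5−4=1

M = 1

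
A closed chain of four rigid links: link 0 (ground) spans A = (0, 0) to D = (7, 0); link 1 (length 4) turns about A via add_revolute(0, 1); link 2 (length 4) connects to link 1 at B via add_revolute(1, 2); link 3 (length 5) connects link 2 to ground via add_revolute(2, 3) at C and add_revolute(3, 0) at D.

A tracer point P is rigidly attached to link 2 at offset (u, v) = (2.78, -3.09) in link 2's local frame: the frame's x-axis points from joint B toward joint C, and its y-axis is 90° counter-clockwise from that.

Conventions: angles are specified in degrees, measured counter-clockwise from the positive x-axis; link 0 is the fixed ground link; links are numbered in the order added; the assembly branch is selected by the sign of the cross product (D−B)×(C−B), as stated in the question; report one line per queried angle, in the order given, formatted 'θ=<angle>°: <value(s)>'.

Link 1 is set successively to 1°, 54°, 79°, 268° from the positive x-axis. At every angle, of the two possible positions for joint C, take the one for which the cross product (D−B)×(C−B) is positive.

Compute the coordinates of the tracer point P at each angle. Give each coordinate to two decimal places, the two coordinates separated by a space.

A=(0,0), D=(7.00,0)
θ=1°: B = A + 4.00·(cos1°, sin1°) = (3.9994, 0.0698)
θ=1°: |BD| = 3.0014
θ=1°: circle(B,4.00) ∩ circle(D,5.00): a=0.0014, h=4.0000
θ=1°:   candidates: C₊=(4.0938,4.0687) cross=12.006; C₋=(3.9078,-3.9291) cross=-12.006
θ=1°:   branch + wants cross > 0 → take C=(4.0938,4.0687) (cross=12.006)
θ=1°: ex = (C−B)/|BC| = (0.0236,0.9997); ey = (-0.9997,0.0236)
θ=1°: P = B + 2.78·ex + -3.09·ey = (7.1542,2.7761)
θ=54°: B = A + 4.00·(cos54°, sin54°) = (2.3511, 3.2361)
θ=54°: |BD| = 5.6643
θ=54°: circle(B,4.00) ∩ circle(D,5.00): a=2.0377, h=3.4421
θ=54°:   candidates: C₊=(5.9900,4.8969) cross=19.497; C₋=(2.0570,-0.7531) cross=-19.497
θ=54°:   branch + wants cross > 0 → take C=(5.9900,4.8969) (cross=19.497)
θ=54°: ex = (C−B)/|BC| = (0.9097,0.4152); ey = (-0.4152,0.9097)
θ=54°: P = B + 2.78·ex + -3.09·ey = (6.1632,1.5793)
θ=79°: B = A + 4.00·(cos79°, sin79°) = (0.7632, 3.9265)
θ=79°: |BD| = 7.3699
θ=79°: circle(B,4.00) ∩ circle(D,5.00): a=3.0743, h=2.5590
θ=79°:   candidates: C₊=(4.7283,4.4541) cross=18.859; C₋=(2.0015,0.1230) cross=-18.859
θ=79°:   branch + wants cross > 0 → take C=(4.7283,4.4541) (cross=18.859)
θ=79°: ex = (C−B)/|BC| = (0.9913,0.1319); ey = (-0.1319,0.9913)
θ=79°: P = B + 2.78·ex + -3.09·ey = (3.9265,1.2302)
θ=268°: B = A + 4.00·(cos268°, sin268°) = (-0.1396, -3.9976)
θ=268°: |BD| = 8.1826
θ=268°: circle(B,4.00) ∩ circle(D,5.00): a=3.5413, h=1.8598
θ=268°:   candidates: C₊=(2.0417,-0.6447) cross=15.218; C₋=(3.8590,-3.8902) cross=-15.218
θ=268°:   branch + wants cross > 0 → take C=(2.0417,-0.6447) (cross=15.218)
θ=268°: ex = (C−B)/|BC| = (0.5453,0.8382); ey = (-0.8382,0.5453)
θ=268°: P = B + 2.78·ex + -3.09·ey = (3.9665,-3.3524)

θ=1°: 7.15 2.78
θ=54°: 6.16 1.58
θ=79°: 3.93 1.23
θ=268°: 3.97 -3.35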